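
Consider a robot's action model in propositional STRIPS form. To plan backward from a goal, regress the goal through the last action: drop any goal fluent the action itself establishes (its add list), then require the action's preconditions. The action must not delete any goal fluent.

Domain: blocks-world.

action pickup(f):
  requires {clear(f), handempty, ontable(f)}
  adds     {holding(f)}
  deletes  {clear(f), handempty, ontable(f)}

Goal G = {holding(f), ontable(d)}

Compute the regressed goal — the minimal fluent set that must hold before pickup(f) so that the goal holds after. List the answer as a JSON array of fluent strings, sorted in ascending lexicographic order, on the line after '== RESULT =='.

Compute (G \ add) ∪ pre:
  G ∩ del = {}  (empty — regression defined)
  G \ add = {holding(f), ontable(d)} \ {holding(f)} = {ontable(d)}
  ∪ pre   = {ontable(d)} ∪ {clear(f), handempty, ontable(f)}
          = {clear(f), handempty, ontable(d), ontable(f)}

== RESULT ==
["clear(f)", "handempty", "ontable(d)", "ontable(f)"]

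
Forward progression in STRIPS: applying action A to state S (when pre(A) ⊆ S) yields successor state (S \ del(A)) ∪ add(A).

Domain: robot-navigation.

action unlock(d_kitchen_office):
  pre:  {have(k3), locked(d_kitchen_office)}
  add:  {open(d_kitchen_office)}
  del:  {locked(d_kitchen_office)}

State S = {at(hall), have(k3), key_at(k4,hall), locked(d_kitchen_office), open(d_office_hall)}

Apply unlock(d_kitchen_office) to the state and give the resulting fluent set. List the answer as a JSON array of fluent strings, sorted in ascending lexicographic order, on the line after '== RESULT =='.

Compute (S \ del) ∪ add:
  pre ⊆ S: {have(k3), locked(d_kitchen_office)} ⊆ S  — applicable
  S \ del = {at(hall), have(k3), key_at(k4,hall), open(d_office_hall)}
  ∪ add   = {at(hall), have(k3), key_at(k4,hall), open(d_kitchen_office), open(d_office_hall)}

== RESULT ==
["at(hall)", "have(k3)", "key_at(k4,hall)", "open(d_kitchen_office)", "open(d_office_hall)"]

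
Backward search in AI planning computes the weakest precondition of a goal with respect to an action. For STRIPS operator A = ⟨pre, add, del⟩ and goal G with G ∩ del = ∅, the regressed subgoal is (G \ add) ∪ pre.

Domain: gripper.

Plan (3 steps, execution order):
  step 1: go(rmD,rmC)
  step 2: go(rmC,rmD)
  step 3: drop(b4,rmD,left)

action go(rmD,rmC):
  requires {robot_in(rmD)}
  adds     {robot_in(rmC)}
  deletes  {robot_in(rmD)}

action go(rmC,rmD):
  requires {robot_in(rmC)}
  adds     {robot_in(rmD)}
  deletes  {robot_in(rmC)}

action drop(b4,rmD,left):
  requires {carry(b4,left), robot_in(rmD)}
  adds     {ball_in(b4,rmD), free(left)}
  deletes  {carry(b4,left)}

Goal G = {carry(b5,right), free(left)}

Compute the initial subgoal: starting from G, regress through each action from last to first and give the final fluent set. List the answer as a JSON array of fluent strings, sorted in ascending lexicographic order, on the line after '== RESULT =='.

Regress step by step:
  through step 3 (drop(b4,rmD,left)): drop {free(left)}, keep {carry(b5,right)}, require {carry(b4,left), robot_in(rmD)}
    → {carry(b4,left), carry(b5,right), robot_in(rmD)}
  through step 2 (go(rmC,rmD)): drop {robot_in(rmD)}, keep {carry(b4,left), carry(b5,right)}, require {robot_in(rmC)}
    → {carry(b4,left), carry(b5,right), robot_in(rmC)}
  through step 1 (go(rmD,rmC)): drop {robot_in(rmC)}, keep {carry(b4,left), carry(b5,right)}, require {robot_in(rmD)}
    → {carry(b4,left), carry(b5,right), robot_in(rmD)}

== RESULT ==
["carry(b4,left)", "carry(b5,right)", "robot_in(rmD)"]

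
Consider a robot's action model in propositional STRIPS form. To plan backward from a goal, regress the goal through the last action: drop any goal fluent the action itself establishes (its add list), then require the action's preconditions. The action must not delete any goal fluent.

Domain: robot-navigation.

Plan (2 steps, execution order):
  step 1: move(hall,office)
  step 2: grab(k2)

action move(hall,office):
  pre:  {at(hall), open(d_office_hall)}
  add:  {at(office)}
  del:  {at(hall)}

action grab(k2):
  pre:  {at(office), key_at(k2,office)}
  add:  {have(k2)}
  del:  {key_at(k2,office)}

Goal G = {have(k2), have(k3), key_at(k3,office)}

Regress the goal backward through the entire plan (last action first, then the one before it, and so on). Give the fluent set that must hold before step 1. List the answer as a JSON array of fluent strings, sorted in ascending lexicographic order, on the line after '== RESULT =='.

Regress step by step:
  through step 2 (grab(k2)): drop {have(k2)}, keep {have(k3), key_at(k3,office)}, require {at(office), key_at(k2,office)}
    → {at(office), have(k3), key_at(k2,office), key_at(k3,office)}
  through step 1 (move(hall,office)): drop {at(office)}, keep {have(k3), key_at(k2,office), key_at(k3,office)}, require {at(hall), open(d_office_hall)}
    → {at(hall), have(k3), key_at(k2,office), key_at(k3,office), open(d_office_hall)}

== RESULT ==
["at(hall)", "have(k3)", "key_at(k2,office)", "key_at(k3,office)", "open(d_office_hall)"]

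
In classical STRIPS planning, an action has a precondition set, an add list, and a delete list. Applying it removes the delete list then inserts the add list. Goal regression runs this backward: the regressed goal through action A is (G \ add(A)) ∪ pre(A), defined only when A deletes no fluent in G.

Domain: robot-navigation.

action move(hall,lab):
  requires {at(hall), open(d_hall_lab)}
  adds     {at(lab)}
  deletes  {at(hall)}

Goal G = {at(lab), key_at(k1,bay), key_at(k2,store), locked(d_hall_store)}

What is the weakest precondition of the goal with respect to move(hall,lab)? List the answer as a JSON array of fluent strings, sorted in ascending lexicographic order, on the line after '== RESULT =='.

Compute (G \ add) ∪ pre:
  G ∩ del = {}  (empty — regression defined)
  G \ add = {at(lab), key_at(k1,bay), key_at(k2,store), locked(d_hall_store)} \ {at(lab)} = {key_at(k1,bay), key_at(k2,store), locked(d_hall_store)}
  ∪ pre   = {key_at(k1,bay), key_at(k2,store), locked(d_hall_store)} ∪ {at(hall), open(d_hall_lab)}
          = {at(hall), key_at(k1,bay), key_at(k2,store), locked(d_hall_store), open(d_hall_lab)}

== RESULT ==
["at(hall)", "key_at(k1,bay)", "key_at(k2,store)", "locked(d_hall_store)", "open(d_hall_lab)"]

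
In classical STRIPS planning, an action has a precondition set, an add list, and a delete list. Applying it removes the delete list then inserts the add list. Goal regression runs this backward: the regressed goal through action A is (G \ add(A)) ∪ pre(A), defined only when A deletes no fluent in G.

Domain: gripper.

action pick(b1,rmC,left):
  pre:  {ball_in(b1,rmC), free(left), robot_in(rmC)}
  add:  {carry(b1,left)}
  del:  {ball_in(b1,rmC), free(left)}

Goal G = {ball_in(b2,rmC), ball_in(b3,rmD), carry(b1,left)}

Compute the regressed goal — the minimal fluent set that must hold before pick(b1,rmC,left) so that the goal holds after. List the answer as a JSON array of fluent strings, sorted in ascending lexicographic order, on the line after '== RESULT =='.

Compute (G \ add) ∪ pre:
  G ∩ del = {}  (empty — regression defined)
  G \ add = {ball_in(b2,rmC), ball_in(b3,rmD), carry(b1,left)} \ {carry(b1,left)} = {ball_in(b2,rmC), ball_in(b3,rmD)}
  ∪ pre   = {ball_in(b2,rmC), ball_in(b3,rmD)} ∪ {ball_in(b1,rmC), free(left), robot_in(rmC)}
          = {ball_in(b1,rmC), ball_in(b2,rmC), ball_in(b3,rmD), free(left), robot_in(rmC)}

== RESULT ==
["ball_in(b1,rmC)", "ball_in(b2,rmC)", "ball_in(b3,rmD)", "free(left)", "robot_in(rmC)"]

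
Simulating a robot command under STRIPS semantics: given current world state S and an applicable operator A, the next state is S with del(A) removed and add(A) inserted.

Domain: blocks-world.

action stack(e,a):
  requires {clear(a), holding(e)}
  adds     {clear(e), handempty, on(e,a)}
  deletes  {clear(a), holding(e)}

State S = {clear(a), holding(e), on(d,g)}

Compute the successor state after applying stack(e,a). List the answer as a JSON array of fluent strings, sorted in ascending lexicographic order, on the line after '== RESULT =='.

Compute (S \ del) ∪ add:
  pre ⊆ S: {clear(a), holding(e)} ⊆ S  — applicable
  S \ del = {on(d,g)}
  ∪ add   = {clear(e), handempty, on(d,g), on(e,a)}

== RESULT ==
["clear(e)", "handempty", "on(d,g)", "on(e,a)"]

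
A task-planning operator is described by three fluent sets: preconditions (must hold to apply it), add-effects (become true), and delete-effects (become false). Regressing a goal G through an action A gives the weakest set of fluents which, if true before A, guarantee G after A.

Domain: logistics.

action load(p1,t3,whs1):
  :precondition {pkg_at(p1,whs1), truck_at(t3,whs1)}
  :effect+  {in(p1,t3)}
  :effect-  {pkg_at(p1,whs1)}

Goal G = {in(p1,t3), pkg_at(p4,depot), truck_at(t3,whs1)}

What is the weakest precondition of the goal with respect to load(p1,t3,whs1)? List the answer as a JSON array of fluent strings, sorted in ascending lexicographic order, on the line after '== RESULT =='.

Regress:
  G ∩ del = {}  (empty — regression defined)
  G \ add = {in(p1,t3), pkg_at(p4,depot), truck_at(t3,whs1)} \ {in(p1,t3)} = {pkg_at(p4,depot), truck_at(t3,whs1)}
  ∪ pre   = {pkg_at(p4,depot), truck_at(t3,whs1)} ∪ {pkg_at(p1,whs1), truck_at(t3,whs1)}
          = {pkg_at(p1,whs1), pkg_at(p4,depot), truck_at(t3,whs1)}

== RESULT ==
["pkg_at(p1,whs1)", "pkg_at(p4,depot)", "truck_at(t3,whs1)"]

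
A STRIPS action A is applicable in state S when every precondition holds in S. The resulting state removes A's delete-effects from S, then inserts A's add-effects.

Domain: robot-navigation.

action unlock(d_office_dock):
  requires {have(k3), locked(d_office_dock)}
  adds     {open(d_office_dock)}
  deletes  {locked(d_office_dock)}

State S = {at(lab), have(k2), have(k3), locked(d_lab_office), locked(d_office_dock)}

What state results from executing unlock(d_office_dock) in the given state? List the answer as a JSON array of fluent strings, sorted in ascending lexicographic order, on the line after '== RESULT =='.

Progress:
  pre ⊆ S: {have(k3), locked(d_office_dock)} ⊆ S  — applicable
  S \ del = {at(lab), have(k2), have(k3), locked(d_lab_office)}
  ∪ add   = {at(lab), have(k2), have(k3), locked(d_lab_office), open(d_office_dock)}

== RESULT ==
["at(lab)", "have(k2)", "have(k3)", "locked(d_lab_office)", "open(d_office_dock)"]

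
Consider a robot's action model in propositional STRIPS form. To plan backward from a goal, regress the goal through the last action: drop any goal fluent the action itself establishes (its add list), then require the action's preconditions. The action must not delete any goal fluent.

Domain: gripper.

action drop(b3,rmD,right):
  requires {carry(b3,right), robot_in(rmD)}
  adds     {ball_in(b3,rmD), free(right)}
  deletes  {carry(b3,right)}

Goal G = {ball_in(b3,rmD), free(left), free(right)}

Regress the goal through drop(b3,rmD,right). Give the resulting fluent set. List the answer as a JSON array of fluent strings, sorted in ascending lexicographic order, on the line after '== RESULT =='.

Regress:
  G ∩ del = {}  (empty — regression defined)
  G \ add = {ball_in(b3,rmD), free(left), free(right)} \ {ball_in(b3,rmD), free(right)} = {free(left)}
  ∪ pre   = {free(left)} ∪ {carry(b3,right), robot_in(rmD)}
          = {carry(b3,right), free(left), robot_in(rmD)}

== RESULT ==
["carry(b3,right)", "free(left)", "robot_in(rmD)"]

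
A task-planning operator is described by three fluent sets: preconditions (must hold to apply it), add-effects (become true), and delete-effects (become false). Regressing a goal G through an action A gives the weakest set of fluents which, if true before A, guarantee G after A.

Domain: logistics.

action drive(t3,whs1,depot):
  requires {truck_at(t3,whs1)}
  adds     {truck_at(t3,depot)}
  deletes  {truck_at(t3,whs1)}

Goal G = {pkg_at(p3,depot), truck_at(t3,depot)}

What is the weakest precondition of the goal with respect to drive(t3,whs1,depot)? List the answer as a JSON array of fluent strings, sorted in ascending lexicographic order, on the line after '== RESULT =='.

Compute (G \ add) ∪ pre:
  G ∩ del = {}  (empty — regression defined)
  G \ add = {pkg_at(p3,depot), truck_at(t3,depot)} \ {truck_at(t3,depot)} = {pkg_at(p3,depot)}
  ∪ pre   = {pkg_at(p3,depot)} ∪ {truck_at(t3,whs1)}
          = {pkg_at(p3,depot), truck_at(t3,whs1)}

== RESULT ==
["pkg_at(p3,depot)", "truck_at(t3,whs1)"]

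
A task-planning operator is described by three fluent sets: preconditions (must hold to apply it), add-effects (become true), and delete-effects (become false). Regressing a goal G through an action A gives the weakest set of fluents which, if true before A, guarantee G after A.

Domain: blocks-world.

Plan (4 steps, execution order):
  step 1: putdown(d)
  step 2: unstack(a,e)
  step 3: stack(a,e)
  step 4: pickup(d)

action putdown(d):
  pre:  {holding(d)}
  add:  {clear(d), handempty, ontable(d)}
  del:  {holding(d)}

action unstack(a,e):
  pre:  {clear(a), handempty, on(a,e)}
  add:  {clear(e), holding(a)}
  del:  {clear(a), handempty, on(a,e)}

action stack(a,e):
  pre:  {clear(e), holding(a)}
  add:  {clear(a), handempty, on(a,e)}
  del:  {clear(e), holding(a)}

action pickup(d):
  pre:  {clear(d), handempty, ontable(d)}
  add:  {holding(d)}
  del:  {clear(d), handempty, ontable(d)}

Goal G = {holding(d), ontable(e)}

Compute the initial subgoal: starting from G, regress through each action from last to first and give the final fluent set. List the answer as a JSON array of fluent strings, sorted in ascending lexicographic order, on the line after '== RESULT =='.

Regress step by step:
  through step 4 (pickup(d)): drop {holding(d)}, keep {ontable(e)}, require {clear(d), handempty, ontable(d)}
    → {clear(d), handempty, ontable(d), ontable(e)}
  through step 3 (stack(a,e)): drop {handempty}, keep {clear(d), ontable(d), ontable(e)}, require {clear(e), holding(a)}
    → {clear(d), clear(e), holding(a), ontable(d), ontable(e)}
  through step 2 (unstack(a,e)): drop {clear(e), holding(a)}, keep {clear(d), ontable(d), ontable(e)}, require {clear(a), handempty, on(a,e)}
    → {clear(a), clear(d), handempty, on(a,e), ontable(d), ontable(e)}
  through step 1 (putdown(d)): drop {clear(d), handempty, ontable(d)}, keep {clear(a), on(a,e), ontable(e)}, require {holding(d)}
    → {clear(a), holding(d), on(a,e), ontable(e)}

== RESULT ==
["clear(a)", "holding(d)", "on(a,e)", "ontable(e)"]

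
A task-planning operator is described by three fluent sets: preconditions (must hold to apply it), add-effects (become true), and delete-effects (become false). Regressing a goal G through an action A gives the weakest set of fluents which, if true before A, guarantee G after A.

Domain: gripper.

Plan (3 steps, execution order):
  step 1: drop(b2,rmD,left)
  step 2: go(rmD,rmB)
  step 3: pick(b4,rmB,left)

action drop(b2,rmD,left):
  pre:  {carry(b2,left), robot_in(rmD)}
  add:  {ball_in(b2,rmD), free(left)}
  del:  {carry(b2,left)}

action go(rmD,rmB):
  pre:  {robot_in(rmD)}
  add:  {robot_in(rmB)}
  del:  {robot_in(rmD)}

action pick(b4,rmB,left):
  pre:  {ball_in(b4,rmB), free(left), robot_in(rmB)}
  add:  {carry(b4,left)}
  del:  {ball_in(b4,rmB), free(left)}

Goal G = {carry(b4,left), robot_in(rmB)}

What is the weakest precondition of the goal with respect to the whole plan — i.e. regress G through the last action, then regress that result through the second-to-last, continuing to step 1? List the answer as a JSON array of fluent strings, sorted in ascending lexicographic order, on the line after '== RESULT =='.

Regress step by step:
  through step 3 (pick(b4,rmB,left)): drop {carry(b4,left)}, keep {robot_in(rmB)}, require {ball_in(b4,rmB), free(left), robot_in(rmB)}
    → {ball_in(b4,rmB), free(left), robot_in(rmB)}
  through step 2 (go(rmD,rmB)): drop {robot_in(rmB)}, keep {ball_in(b4,rmB), free(left)}, require {robot_in(rmD)}
    → {ball_in(b4,rmB), free(left), robot_in(rmD)}
  through step 1 (drop(b2,rmD,left)): drop {free(left)}, keep {ball_in(b4,rmB), robot_in(rmD)}, require {carry(b2,left), robot_in(rmD)}
    → {ball_in(b4,rmB), carry(b2,left), robot_in(rmD)}

== RESULT ==
["ball_in(b4,rmB)", "carry(b2,left)", "robot_in(rmD)"]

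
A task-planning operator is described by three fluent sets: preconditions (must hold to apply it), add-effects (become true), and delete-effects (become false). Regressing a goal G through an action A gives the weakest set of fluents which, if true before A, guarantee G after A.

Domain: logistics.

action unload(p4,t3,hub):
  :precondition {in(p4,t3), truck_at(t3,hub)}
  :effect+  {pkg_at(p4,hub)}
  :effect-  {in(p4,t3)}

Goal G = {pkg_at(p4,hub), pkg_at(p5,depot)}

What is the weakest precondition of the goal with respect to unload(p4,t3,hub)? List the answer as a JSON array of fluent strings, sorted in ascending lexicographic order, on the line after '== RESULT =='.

Compute (G \ add) ∪ pre:
  G ∩ del = {}  (empty — regression defined)
  G \ add = {pkg_at(p4,hub), pkg_at(p5,depot)} \ {pkg_at(p4,hub)} = {pkg_at(p5,depot)}
  ∪ pre   = {pkg_at(p5,depot)} ∪ {in(p4,t3), truck_at(t3,hub)}
          = {in(p4,t3), pkg_at(p5,depot), truck_at(t3,hub)}

== RESULT ==
["in(p4,t3)", "pkg_at(p5,depot)", "truck_at(t3,hub)"]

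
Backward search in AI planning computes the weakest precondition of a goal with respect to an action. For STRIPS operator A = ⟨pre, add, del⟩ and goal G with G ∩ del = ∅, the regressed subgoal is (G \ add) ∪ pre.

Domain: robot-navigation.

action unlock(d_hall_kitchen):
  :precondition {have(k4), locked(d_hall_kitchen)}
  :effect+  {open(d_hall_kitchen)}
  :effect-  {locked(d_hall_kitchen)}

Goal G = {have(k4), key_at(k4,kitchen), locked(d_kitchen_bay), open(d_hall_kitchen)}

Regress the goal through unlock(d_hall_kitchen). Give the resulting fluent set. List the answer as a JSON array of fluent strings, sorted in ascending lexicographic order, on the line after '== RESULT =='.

Compute (G \ add) ∪ pre:
  G ∩ del = {}  (empty — regression defined)
  G \ add = {have(k4), key_at(k4,kitchen), locked(d_kitchen_bay), open(d_hall_kitchen)} \ {open(d_hall_kitchen)} = {have(k4), key_at(k4,kitchen), locked(d_kitchen_bay)}
  ∪ pre   = {have(k4), key_at(k4,kitchen), locked(d_kitchen_bay)} ∪ {have(k4), locked(d_hall_kitchen)}
          = {have(k4), key_at(k4,kitchen), locked(d_hall_kitchen), locked(d_kitchen_bay)}

== RESULT ==
["have(k4)", "key_at(k4,kitchen)", "locked(d_hall_kitchen)", "locked(d_kitchen_bay)"]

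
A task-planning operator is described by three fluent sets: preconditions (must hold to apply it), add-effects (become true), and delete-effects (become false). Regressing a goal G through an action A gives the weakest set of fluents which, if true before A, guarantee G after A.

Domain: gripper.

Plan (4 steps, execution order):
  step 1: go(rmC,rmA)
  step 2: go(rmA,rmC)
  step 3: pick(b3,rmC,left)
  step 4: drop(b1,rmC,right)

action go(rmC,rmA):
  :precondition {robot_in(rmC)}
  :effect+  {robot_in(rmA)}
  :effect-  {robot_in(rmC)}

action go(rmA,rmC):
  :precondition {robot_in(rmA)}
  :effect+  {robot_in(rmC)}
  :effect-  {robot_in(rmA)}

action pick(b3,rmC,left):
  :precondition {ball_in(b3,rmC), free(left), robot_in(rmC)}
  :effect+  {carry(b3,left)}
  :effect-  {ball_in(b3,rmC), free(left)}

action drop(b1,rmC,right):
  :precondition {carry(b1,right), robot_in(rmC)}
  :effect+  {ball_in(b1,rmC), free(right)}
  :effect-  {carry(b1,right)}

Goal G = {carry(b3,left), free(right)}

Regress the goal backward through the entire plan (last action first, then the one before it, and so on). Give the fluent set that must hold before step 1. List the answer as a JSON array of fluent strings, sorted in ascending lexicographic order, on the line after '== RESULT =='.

Regress step by step:
  through step 4 (drop(b1,rmC,right)): drop {free(right)}, keep {carry(b3,left)}, require {carry(b1,right), robot_in(rmC)}
    → {carry(b1,right), carry(b3,left), robot_in(rmC)}
  through step 3 (pick(b3,rmC,left)): drop {carry(b3,left)}, keep {carry(b1,right), robot_in(rmC)}, require {ball_in(b3,rmC), free(left), robot_in(rmC)}
    → {ball_in(b3,rmC), carry(b1,right), free(left), robot_in(rmC)}
  through step 2 (go(rmA,rmC)): drop {robot_in(rmC)}, keep {ball_in(b3,rmC), carry(b1,right), free(left)}, require {robot_in(rmA)}
    → {ball_in(b3,rmC), carry(b1,right), free(left), robot_in(rmA)}
  through step 1 (go(rmC,rmA)): drop {robot_in(rmA)}, keep {ball_in(b3,rmC), carry(b1,right), free(left)}, require {robot_in(rmC)}
    → {ball_in(b3,rmC), carry(b1,right), free(left), robot_in(rmC)}

== RESULT ==
["ball_in(b3,rmC)", "carry(b1,right)", "free(left)", "robot_in(rmC)"]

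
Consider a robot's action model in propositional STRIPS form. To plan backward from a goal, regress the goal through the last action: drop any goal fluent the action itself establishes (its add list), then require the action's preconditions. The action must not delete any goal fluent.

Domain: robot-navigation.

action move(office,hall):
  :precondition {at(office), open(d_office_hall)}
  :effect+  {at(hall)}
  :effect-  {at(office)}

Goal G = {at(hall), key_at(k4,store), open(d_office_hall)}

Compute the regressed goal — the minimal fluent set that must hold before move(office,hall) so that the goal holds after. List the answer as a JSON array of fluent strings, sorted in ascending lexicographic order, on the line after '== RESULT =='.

Regress:
  G ∩ del = {}  (empty — regression defined)
  G \ add = {at(hall), key_at(k4,store), open(d_office_hall)} \ {at(hall)} = {key_at(k4,store), open(d_office_hall)}
  ∪ pre   = {key_at(k4,store), open(d_office_hall)} ∪ {at(office), open(d_office_hall)}
          = {at(office), key_at(k4,store), open(d_office_hall)}

== RESULT ==
["at(office)", "key_at(k4,store)", "open(d_office_hall)"]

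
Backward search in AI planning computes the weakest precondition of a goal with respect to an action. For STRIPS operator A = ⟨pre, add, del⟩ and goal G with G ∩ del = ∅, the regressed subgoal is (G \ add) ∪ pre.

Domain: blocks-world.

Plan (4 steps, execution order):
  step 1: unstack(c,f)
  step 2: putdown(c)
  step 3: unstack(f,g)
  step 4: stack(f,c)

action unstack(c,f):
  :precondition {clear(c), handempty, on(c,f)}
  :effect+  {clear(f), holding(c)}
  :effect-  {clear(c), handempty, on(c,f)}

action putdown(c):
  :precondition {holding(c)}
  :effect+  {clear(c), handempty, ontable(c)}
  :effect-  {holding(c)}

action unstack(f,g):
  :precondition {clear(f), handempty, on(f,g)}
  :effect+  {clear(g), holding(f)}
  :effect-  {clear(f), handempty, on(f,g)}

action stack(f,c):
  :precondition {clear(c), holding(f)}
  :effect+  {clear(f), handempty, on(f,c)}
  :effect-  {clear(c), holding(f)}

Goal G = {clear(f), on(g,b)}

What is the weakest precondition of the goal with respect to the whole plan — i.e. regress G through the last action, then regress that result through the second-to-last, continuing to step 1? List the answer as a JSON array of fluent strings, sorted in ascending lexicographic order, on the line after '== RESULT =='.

Work backward from the goal:
  through step 4 (stack(f,c)): drop {clear(f)}, keep {on(g,b)}, require {clear(c), holding(f)}
    → {clear(c), holding(f), on(g,b)}
  through step 3 (unstack(f,g)): drop {holding(f)}, keep {clear(c), on(g,b)}, require {clear(f), handempty, on(f,g)}
    → {clear(c), clear(f), handempty, on(f,g), on(g,b)}
  through step 2 (putdown(c)): drop {clear(c), handempty}, keep {clear(f), on(f,g), on(g,b)}, require {holding(c)}
    → {clear(f), holding(c), on(f,g), on(g,b)}
  through step 1 (unstack(c,f)): drop {clear(f), holding(c)}, keep {on(f,g), on(g,b)}, require {clear(c), handempty, on(c,f)}
    → {clear(c), handempty, on(c,f), on(f,g), on(g,b)}

== RESULT ==
["clear(c)", "handempty", "on(c,f)", "on(f,g)", "on(g,b)"]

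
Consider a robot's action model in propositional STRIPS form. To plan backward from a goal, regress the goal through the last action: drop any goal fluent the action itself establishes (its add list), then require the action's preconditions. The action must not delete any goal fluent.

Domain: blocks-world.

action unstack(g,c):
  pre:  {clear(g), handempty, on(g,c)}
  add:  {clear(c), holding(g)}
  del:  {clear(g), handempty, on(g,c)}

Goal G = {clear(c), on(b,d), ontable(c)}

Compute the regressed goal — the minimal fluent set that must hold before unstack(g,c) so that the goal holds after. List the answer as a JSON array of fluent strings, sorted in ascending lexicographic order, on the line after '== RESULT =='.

Compute (G \ add) ∪ pre:
  G ∩ del = {}  (empty — regression defined)
  G \ add = {clear(c), on(b,d), ontable(c)} \ {clear(c), holding(g)} = {on(b,d), ontable(c)}
  ∪ pre   = {on(b,d), ontable(c)} ∪ {clear(g), handempty, on(g,c)}
          = {clear(g), handempty, on(b,d), on(g,c), ontable(c)}

== RESULT ==
["clear(g)", "handempty", "on(b,d)", "on(g,c)", "ontable(c)"]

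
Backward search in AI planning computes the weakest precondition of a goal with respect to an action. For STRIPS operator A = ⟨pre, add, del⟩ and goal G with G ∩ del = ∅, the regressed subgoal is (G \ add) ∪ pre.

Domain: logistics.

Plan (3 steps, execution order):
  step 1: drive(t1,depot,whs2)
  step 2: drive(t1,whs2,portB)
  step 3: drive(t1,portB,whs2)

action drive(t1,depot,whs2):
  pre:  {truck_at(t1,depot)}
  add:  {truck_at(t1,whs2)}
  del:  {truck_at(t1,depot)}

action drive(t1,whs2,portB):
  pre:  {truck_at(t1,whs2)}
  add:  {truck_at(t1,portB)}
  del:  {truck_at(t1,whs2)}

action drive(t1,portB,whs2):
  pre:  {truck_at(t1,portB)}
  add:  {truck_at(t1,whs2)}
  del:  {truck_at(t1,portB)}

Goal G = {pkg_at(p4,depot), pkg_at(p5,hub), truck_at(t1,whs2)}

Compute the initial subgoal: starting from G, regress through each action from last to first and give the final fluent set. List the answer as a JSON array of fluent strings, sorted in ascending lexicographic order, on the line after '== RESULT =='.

Regress step by step:
  through step 3 (drive(t1,portB,whs2)): drop {truck_at(t1,whs2)}, keep {pkg_at(p4,depot), pkg_at(p5,hub)}, require {truck_at(t1,portB)}
    → {pkg_at(p4,depot), pkg_at(p5,hub), truck_at(t1,portB)}
  through step 2 (drive(t1,whs2,portB)): drop {truck_at(t1,portB)}, keep {pkg_at(p4,depot), pkg_at(p5,hub)}, require {truck_at(t1,whs2)}
    → {pkg_at(p4,depot), pkg_at(p5,hub), truck_at(t1,whs2)}
  through step 1 (drive(t1,depot,whs2)): drop {truck_at(t1,whs2)}, keep {pkg_at(p4,depot), pkg_at(p5,hub)}, require {truck_at(t1,depot)}
    → {pkg_at(p4,depot), pkg_at(p5,hub), truck_at(t1,depot)}

== RESULT ==
["pkg_at(p4,depot)", "pkg_at(p5,hub)", "truck_at(t1,depot)"]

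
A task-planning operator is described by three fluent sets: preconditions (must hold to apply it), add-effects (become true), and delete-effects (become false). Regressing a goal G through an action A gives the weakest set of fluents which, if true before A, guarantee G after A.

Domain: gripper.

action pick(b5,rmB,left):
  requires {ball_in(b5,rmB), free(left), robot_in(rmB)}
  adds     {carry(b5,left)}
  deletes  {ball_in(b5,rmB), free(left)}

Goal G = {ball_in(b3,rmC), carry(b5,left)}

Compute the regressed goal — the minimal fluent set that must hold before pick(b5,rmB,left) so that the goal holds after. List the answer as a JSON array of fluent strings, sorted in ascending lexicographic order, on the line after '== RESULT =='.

Regress:
  G ∩ del = {}  (empty — regression defined)
  G \ add = {ball_in(b3,rmC), carry(b5,left)} \ {carry(b5,left)} = {ball_in(b3,rmC)}
  ∪ pre   = {ball_in(b3,rmC)} ∪ {ball_in(b5,rmB), free(left), robot_in(rmB)}
          = {ball_in(b3,rmC), ball_in(b5,rmB), free(left), robot_in(rmB)}

== RESULT ==
["ball_in(b3,rmC)", "ball_in(b5,rmB)", "free(left)", "robot_in(rmB)"]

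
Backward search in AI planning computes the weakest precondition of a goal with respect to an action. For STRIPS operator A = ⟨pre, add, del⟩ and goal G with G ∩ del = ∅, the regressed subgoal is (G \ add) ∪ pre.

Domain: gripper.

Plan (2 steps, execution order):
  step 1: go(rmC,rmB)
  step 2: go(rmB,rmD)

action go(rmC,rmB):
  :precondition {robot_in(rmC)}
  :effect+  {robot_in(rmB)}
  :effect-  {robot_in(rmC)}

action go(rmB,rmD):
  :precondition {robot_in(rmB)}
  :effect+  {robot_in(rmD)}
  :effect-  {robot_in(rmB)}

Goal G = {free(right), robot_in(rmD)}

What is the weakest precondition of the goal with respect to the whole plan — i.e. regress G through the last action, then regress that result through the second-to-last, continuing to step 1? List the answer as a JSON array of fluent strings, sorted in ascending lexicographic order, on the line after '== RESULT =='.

Regress step by step:
  through step 2 (go(rmB,rmD)): drop {robot_in(rmD)}, keep {free(right)}, require {robot_in(rmB)}
    → {free(right), robot_in(rmB)}
  through step 1 (go(rmC,rmB)): drop {robot_in(rmB)}, keep {free(right)}, require {robot_in(rmC)}
    → {free(right), robot_in(rmC)}

== RESULT ==
["free(right)", "robot_in(rmC)"]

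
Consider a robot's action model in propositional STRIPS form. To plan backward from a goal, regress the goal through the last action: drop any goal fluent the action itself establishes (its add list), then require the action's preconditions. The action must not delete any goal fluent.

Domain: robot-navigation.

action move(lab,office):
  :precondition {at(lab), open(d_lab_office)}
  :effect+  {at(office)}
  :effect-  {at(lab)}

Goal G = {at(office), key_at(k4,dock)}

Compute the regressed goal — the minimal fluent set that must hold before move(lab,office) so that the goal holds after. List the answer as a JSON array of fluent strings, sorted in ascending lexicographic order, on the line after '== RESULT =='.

Compute (G \ add) ∪ pre:
  G ∩ del = {}  (empty — regression defined)
  G \ add = {at(office), key_at(k4,dock)} \ {at(office)} = {key_at(k4,dock)}
  ∪ pre   = {key_at(k4,dock)} ∪ {at(lab), open(d_lab_office)}
          = {at(lab), key_at(k4,dock), open(d_lab_office)}

== RESULT ==
["at(lab)", "key_at(k4,dock)", "open(d_lab_office)"]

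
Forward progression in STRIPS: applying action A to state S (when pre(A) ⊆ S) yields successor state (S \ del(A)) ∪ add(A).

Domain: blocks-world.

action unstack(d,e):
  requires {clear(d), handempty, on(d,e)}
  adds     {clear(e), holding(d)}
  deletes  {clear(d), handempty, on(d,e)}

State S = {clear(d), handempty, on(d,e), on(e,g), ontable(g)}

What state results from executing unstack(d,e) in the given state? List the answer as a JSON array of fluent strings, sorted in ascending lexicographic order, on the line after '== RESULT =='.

Compute (S \ del) ∪ add:
  pre ⊆ S: {clear(d), handempty, on(d,e)} ⊆ S  — applicable
  S \ del = {on(e,g), ontable(g)}
  ∪ add   = {clear(e), holding(d), on(e,g), ontable(g)}

== RESULT ==
["clear(e)", "holding(d)", "on(e,g)", "ontable(g)"]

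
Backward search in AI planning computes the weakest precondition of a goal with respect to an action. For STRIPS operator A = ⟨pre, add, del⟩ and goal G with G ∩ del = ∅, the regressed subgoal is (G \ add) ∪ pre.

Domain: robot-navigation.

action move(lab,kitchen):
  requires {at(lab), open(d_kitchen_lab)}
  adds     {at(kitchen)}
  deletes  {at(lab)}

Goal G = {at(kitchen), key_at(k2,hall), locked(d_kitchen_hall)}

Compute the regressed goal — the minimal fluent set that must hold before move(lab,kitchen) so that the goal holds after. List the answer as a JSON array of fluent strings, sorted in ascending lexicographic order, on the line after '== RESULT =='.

Regress:
  G ∩ del = {}  (empty — regression defined)
  G \ add = {at(kitchen), key_at(k2,hall), locked(d_kitchen_hall)} \ {at(kitchen)} = {key_at(k2,hall), locked(d_kitchen_hall)}
  ∪ pre   = {key_at(k2,hall), locked(d_kitchen_hall)} ∪ {at(lab), open(d_kitchen_lab)}
          = {at(lab), key_at(k2,hall), locked(d_kitchen_hall), open(d_kitchen_lab)}

== RESULT ==
["at(lab)", "key_at(k2,hall)", "locked(d_kitchen_hall)", "open(d_kitchen_lab)"]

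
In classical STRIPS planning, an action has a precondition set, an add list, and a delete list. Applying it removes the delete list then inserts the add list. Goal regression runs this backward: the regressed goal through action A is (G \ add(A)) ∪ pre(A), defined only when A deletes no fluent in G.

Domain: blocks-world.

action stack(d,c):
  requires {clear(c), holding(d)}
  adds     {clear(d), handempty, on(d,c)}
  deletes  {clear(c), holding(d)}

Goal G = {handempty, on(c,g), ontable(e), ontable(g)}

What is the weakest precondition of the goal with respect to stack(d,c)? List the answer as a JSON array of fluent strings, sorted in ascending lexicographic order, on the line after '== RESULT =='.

Compute (G \ add) ∪ pre:
  G ∩ del = {}  (empty — regression defined)
  G \ add = {handempty, on(c,g), ontable(e), ontable(g)} \ {clear(d), handempty, on(d,c)} = {on(c,g), ontable(e), ontable(g)}
  ∪ pre   = {on(c,g), ontable(e), ontable(g)} ∪ {clear(c), holding(d)}
          = {clear(c), holding(d), on(c,g), ontable(e), ontable(g)}

== RESULT ==
["clear(c)", "holding(d)", "on(c,g)", "ontable(e)", "ontable(g)"]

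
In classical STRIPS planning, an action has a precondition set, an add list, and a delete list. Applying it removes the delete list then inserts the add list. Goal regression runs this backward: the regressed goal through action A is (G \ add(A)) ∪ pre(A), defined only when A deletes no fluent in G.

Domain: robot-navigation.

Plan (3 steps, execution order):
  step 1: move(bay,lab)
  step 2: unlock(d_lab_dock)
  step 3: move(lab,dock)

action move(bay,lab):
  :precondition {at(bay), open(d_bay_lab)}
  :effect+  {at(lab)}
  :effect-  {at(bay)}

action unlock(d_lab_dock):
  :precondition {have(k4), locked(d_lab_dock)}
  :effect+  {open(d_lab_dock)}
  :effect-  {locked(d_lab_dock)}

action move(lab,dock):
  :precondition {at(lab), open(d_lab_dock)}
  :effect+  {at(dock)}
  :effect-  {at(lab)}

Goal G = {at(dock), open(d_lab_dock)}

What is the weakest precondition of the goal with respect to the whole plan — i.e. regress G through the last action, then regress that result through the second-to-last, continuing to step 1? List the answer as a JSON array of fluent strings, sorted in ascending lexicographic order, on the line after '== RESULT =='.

Regress step by step:
  through step 3 (move(lab,dock)): drop {at(dock)}, keep {open(d_lab_dock)}, require {at(lab), open(d_lab_dock)}
    → {at(lab), open(d_lab_dock)}
  through step 2 (unlock(d_lab_dock)): drop {open(d_lab_dock)}, keep {at(lab)}, require {have(k4), locked(d_lab_dock)}
    → {at(lab), have(k4), locked(d_lab_dock)}
  through step 1 (move(bay,lab)): drop {at(lab)}, keep {have(k4), locked(d_lab_dock)}, require {at(bay), open(d_bay_lab)}
    → {at(bay), have(k4), locked(d_lab_dock), open(d_bay_lab)}

== RESULT ==
["at(bay)", "have(k4)", "locked(d_lab_dock)", "open(d_bay_lab)"]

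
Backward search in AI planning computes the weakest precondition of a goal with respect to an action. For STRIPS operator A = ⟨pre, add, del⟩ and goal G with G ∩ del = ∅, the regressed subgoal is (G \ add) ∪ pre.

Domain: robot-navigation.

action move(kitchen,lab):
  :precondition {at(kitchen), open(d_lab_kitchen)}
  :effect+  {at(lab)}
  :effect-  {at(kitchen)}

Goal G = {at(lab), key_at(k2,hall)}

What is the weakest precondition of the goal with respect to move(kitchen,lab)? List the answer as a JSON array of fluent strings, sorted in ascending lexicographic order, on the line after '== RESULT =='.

Regress:
  G ∩ del = {}  (empty — regression defined)
  G \ add = {at(lab), key_at(k2,hall)} \ {at(lab)} = {key_at(k2,hall)}
  ∪ pre   = {key_at(k2,hall)} ∪ {at(kitchen), open(d_lab_kitchen)}
          = {at(kitchen), key_at(k2,hall), open(d_lab_kitchen)}

== RESULT ==
["at(kitchen)", "key_at(k2,hall)", "open(d_lab_kitchen)"]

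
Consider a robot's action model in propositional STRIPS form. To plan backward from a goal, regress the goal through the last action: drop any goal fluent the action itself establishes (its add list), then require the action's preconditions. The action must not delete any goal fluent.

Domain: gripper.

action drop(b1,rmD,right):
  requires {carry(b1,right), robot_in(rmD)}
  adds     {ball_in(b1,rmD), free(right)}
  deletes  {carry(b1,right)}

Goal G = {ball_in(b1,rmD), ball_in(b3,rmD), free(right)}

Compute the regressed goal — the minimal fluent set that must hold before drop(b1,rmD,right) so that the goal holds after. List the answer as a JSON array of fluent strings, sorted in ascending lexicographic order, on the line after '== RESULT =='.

Compute (G \ add) ∪ pre:
  G ∩ del = {}  (empty — regression defined)
  G \ add = {ball_in(b1,rmD), ball_in(b3,rmD), free(right)} \ {ball_in(b1,rmD), free(right)} = {ball_in(b3,rmD)}
  ∪ pre   = {ball_in(b3,rmD)} ∪ {carry(b1,right), robot_in(rmD)}
          = {ball_in(b3,rmD), carry(b1,right), robot_in(rmD)}

== RESULT ==
["ball_in(b3,rmD)", "carry(b1,right)", "robot_in(rmD)"]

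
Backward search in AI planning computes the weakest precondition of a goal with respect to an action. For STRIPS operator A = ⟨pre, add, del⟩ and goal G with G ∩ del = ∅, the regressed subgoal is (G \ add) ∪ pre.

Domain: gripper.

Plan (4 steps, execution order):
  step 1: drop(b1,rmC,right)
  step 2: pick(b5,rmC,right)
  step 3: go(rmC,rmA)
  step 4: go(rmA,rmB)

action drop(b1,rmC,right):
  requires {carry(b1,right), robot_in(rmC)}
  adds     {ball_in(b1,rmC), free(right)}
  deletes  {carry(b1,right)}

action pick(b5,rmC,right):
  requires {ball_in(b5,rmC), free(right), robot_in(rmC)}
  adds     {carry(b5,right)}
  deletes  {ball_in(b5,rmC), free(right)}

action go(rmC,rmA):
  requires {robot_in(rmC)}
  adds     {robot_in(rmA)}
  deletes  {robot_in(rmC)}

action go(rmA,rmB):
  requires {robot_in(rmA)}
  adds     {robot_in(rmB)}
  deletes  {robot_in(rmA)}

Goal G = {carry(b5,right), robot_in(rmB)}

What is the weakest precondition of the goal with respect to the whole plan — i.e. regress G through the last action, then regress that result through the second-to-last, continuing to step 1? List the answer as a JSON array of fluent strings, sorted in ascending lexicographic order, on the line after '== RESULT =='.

Regress step by step:
  through step 4 (go(rmA,rmB)): drop {robot_in(rmB)}, keep {carry(b5,right)}, require {robot_in(rmA)}
    → {carry(b5,right), robot_in(rmA)}
  through step 3 (go(rmC,rmA)): drop {robot_in(rmA)}, keep {carry(b5,right)}, require {robot_in(rmC)}
    → {carry(b5,right), robot_in(rmC)}
  through step 2 (pick(b5,rmC,right)): drop {carry(b5,right)}, keep {robot_in(rmC)}, require {ball_in(b5,rmC), free(right), robot_in(rmC)}
    → {ball_in(b5,rmC), free(right), robot_in(rmC)}
  through step 1 (drop(b1,rmC,right)): drop {free(right)}, keep {ball_in(b5,rmC), robot_in(rmC)}, require {carry(b1,right), robot_in(rmC)}
    → {ball_in(b5,rmC), carry(b1,right), robot_in(rmC)}

== RESULT ==
["ball_in(b5,rmC)", "carry(b1,right)", "robot_in(rmC)"]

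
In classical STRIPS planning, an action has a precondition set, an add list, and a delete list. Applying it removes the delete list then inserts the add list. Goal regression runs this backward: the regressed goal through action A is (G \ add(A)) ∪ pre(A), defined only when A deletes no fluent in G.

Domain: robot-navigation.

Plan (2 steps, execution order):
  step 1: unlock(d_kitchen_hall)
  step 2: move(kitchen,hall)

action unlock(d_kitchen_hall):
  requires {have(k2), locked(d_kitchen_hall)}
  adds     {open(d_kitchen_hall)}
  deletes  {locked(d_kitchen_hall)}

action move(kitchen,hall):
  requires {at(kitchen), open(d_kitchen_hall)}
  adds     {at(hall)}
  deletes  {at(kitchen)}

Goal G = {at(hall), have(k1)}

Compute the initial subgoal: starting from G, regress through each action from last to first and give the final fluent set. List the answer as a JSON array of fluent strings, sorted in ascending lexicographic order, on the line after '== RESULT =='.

Regress step by step:
  through step 2 (move(kitchen,hall)): drop {at(hall)}, keep {have(k1)}, require {at(kitchen), open(d_kitchen_hall)}
    → {at(kitchen), have(k1), open(d_kitchen_hall)}
  through step 1 (unlock(d_kitchen_hall)): drop {open(d_kitchen_hall)}, keep {at(kitchen), have(k1)}, require {have(k2), locked(d_kitchen_hall)}
    → {at(kitchen), have(k1), have(k2), locked(d_kitchen_hall)}

== RESULT ==
["at(kitchen)", "have(k1)", "have(k2)", "locked(d_kitchen_hall)"]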